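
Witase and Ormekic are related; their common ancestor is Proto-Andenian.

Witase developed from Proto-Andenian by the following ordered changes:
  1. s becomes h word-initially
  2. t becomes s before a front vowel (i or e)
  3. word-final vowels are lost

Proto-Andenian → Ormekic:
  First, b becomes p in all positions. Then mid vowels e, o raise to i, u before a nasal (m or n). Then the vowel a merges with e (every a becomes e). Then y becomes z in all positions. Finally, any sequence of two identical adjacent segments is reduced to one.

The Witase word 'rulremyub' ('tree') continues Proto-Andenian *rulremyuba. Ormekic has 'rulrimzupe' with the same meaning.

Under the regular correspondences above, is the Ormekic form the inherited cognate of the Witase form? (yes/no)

Derive the expected Ormekic reflex of *rulremyuba:
Ormekic: *rulremyuba
  rulremyuba → rulremyupa   [unconditioned shift]
  rulremyupa → rulrimyupa   [pre-nasal raising]
  rulrimyupa → rulrimyupe   [vowel merger]
  rulrimyupe → rulrimzupe   [unconditioned shift]
  rulrimzupe (rule 5 does not apply)
  giving Ormekic rulrimzupe.
Ormekic 'rulrimzupe' matches the regular reflex exactly, so the pair is cognate.

yes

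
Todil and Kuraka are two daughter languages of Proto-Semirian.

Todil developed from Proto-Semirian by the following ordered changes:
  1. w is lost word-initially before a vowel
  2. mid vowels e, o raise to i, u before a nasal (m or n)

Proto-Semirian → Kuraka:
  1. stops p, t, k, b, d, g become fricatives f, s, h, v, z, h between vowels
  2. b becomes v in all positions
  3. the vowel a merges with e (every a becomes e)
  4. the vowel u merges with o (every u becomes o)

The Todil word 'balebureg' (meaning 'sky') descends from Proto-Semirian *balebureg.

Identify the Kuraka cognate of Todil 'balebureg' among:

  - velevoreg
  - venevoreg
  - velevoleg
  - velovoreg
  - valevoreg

velevoreg

Kuraka: *balebureg
  balebureg → balevureg   [intervocalic lenition]
  balevureg → valevureg   [unconditioned shift]
  valevureg → velevureg   [vowel merger]
  velevureg → velevoreg   [vowel merger]
  giving Kuraka velevoreg.
Only 'velevoreg' matches the regular Kuraka development of *balebureg.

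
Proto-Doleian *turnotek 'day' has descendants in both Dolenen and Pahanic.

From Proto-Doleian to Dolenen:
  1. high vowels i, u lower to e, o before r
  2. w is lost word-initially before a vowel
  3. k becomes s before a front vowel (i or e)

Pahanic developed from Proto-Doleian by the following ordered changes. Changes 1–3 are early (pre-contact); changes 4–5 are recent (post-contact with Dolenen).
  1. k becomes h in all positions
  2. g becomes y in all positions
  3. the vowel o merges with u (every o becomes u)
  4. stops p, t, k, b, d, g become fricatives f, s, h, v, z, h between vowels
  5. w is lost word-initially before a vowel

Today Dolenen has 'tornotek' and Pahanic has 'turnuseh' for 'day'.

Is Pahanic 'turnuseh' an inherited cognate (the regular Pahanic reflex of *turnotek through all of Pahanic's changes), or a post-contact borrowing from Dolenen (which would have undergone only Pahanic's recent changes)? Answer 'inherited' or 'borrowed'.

inherited

If inherited, *turnotek would pass through all of Pahanic's changes:
Pahanic: start from *turnotek.
  rule 1 (unconditioned shift): turnotek → turnoteh
  rule 2: no change — turnoteh
  rule 3 (vowel merger): turnoteh → turnuteh
  rule 4 (intervocalic lenition): turnuteh → turnuseh
  rule 5: no change — turnuseh
  ⇒ Pahanic turnuseh
If borrowed from Dolenen 'tornotek' after the early changes, it would undergo only the recent ones:
  rule 4 (intervocalic lenition): tornotek → tornosek
  rule 5 (glide loss): no change (tornosek)
  ⇒ as a loan: tornosek
Pahanic 'turnuseh' matches the inherited outcome exactly, so it is an inherited cognate, not a loan.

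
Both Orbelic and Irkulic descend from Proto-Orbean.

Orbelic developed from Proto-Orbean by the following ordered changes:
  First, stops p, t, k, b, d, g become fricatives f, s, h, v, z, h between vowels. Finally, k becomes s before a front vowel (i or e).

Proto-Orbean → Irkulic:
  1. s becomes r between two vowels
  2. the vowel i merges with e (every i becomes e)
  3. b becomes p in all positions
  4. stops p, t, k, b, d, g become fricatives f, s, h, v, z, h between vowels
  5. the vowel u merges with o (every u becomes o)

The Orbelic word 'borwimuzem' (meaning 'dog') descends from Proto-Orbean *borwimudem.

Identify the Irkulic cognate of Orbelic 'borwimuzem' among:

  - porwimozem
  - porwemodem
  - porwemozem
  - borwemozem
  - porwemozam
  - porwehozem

porwemozem

Irkulic: start from *borwimudem.
  rule 1: no change — borwimudem
  rule 2 (vowel merger): borwimudem → borwemudem
  rule 3 (unconditioned shift): borwemudem → porwemudem
  rule 4 (intervocalic lenition): porwemudem → porwemuzem
  rule 5 (vowel merger): porwemuzem → porwemozem
  ⇒ Irkulic porwemozem
Only 'porwemozem' matches the regular Irkulic development of *borwimudem.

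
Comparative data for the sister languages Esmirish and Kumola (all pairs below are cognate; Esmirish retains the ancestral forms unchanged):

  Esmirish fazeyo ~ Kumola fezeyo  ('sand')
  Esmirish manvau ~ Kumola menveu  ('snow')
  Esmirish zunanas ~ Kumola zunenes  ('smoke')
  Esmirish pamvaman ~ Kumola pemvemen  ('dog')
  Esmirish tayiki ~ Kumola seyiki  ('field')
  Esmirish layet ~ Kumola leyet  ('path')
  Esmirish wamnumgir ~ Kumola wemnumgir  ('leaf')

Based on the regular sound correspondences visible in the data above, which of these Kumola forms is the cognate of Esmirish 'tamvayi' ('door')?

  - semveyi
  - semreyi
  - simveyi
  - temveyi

semveyi

tayiki ~ seyiki — Esmirish t corresponds to Kumola s word-initially before a back vowel.
pamvaman ~ pemvemen, wamnumgir ~ wemnumgir — Esmirish a corresponds to Kumola e after a consonant, before a nasal.
fazeyo ~ fezeyo, zunanas ~ zunenes — Esmirish a corresponds to Kumola e after a consonant, before a consonant other than r, m, n, p, b, f, v.
Applying these to Esmirish 'tamvayi':
  tamvayi → samvayi   (t→s word-initially before a back vowel)
  samvayi → semvayi   (a→e after a consonant, before a nasal)
  semvayi → semveyi   (a→e after a consonant, before a consonant other than r, m, n, p, b, f, v)
So the Kumola cognate is 'semveyi'.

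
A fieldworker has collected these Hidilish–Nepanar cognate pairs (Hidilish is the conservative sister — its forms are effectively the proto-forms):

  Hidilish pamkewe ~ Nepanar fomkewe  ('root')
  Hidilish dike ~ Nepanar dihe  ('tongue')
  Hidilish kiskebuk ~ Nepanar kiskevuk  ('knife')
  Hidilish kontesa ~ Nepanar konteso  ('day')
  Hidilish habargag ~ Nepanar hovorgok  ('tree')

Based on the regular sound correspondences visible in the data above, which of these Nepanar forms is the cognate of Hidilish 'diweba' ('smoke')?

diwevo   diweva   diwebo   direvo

diwevo

habargag ~ hovorgok — Hidilish b corresponds to Nepanar v between vowels (before a back vowel).
kontesa ~ konteso — Hidilish a corresponds to Nepanar o word-finally.
Applying these to Hidilish 'diweba':
  diweba → diweva   (b→v between vowels (before a back vowel))
  diweva → diwevo   (a→o word-finally)
So the Nepanar cognate is 'diwevo'.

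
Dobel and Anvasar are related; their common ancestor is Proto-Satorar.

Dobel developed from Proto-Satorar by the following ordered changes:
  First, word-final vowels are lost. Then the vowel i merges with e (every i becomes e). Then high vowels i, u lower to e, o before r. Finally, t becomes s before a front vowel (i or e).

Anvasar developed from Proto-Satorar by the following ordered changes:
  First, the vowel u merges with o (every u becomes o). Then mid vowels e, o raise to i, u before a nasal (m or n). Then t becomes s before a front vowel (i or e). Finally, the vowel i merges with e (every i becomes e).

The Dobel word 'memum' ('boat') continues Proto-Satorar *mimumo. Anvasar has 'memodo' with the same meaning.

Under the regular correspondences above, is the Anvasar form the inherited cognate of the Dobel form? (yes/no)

no

Derive the expected Anvasar reflex of *mimumo:
Anvasar: *mimumo
  mimumo → mimomo   [vowel merger]
  mimomo → mimumo   [pre-nasal raising]
  mimumo (rule 3 does not apply)
  mimumo → memumo   [vowel merger]
  giving Anvasar memumo.
The regular Anvasar reflex would be 'memumo', but the attested form is 'memodo'. The correspondence is irregular, so they are not cognates (the Anvasar form has a different source).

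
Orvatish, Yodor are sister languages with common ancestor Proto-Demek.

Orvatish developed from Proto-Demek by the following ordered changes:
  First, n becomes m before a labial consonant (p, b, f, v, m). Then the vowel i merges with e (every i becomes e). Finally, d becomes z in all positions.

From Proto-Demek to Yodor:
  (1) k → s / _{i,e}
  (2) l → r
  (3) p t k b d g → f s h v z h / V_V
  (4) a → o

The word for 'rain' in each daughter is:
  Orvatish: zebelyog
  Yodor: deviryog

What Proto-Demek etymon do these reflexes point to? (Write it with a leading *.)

*debilyog

Position 5: Orvatish has l, Yodor has r. Orvatish preserves l here (none of its changes turn any other segment into l), so the proto-segment is *l.
Position 3: Orvatish has b, Yodor has v. Orvatish preserves b here (none of its changes turn any other segment into b), so the proto-segment is *b.
Position 4: Orvatish has e, Yodor has i. Yodor preserves i here (none of its changes turn any other segment into i), so the proto-segment is *i.
This points to *debilyog. Verify forward in each daughter:
Orvatish: start from *debilyog.
  rule 1: no change — debilyog
  rule 2 (vowel merger): debilyog → debelyog
  rule 3 (unconditioned shift): debelyog → zebelyog
  ⇒ Orvatish zebelyog
Yodor: *debilyog
  debilyog (rule 1 does not apply)
  debilyog → debiryog   [unconditioned shift]
  debiryog → deviryog   [intervocalic lenition]
  deviryog (rule 4 does not apply)
  giving Yodor deviryog.
No other proto-form is consistent with every reflex, so the reconstruction is *debilyog.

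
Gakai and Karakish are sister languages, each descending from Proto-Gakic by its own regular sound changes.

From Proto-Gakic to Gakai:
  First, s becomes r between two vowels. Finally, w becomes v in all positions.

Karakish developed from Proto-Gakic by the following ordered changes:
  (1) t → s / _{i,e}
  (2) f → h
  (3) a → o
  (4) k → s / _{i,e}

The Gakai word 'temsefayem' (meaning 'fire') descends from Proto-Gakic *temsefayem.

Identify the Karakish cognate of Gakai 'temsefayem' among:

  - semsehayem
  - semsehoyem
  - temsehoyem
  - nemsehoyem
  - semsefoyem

Karakish: *temsefayem > semsefayem > semsehayem > semsehoyem  (by palatalisation, unconditioned shift, vowel merger)

semsehoyem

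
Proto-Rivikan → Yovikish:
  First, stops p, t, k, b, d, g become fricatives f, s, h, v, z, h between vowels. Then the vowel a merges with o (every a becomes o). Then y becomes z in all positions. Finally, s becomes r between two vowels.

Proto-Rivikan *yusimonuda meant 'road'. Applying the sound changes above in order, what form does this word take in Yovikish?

zurimonuzo

Yovikish: *yusimonuda > yusimonuza > yusimonuzo > zusimonuzo > zurimonuzo  (by intervocalic lenition, vowel merger, unconditioned shift, rhotacism)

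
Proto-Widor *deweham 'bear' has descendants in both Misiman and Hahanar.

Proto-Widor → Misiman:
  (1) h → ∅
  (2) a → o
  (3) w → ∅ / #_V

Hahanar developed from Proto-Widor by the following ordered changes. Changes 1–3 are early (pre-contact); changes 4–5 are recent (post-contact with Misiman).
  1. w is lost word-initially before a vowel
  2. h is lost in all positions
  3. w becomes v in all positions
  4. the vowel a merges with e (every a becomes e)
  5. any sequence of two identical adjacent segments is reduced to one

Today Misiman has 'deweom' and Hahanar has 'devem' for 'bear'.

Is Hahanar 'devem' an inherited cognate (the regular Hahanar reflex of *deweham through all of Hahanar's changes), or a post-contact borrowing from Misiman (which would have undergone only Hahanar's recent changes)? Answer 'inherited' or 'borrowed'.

inherited

If inherited, *deweham would pass through all of Hahanar's changes:
Hahanar: start from *deweham.
  rule 1: no change — deweham
  rule 2 (h-loss): deweham → deweam
  rule 3 (unconditioned shift): deweam → deveam
  rule 4 (vowel merger): deveam → deveem
  rule 5 (degemination): deveem → devem
  ⇒ Hahanar devem
If borrowed from Misiman 'deweom' after the early changes, it would undergo only the recent ones:
  rule 4 (vowel merger): no change (deweom)
  rule 5 (degemination): no change (deweom)
  ⇒ as a loan: deweom
Hahanar 'devem' matches the inherited outcome exactly, so it is an inherited cognate, not a loan.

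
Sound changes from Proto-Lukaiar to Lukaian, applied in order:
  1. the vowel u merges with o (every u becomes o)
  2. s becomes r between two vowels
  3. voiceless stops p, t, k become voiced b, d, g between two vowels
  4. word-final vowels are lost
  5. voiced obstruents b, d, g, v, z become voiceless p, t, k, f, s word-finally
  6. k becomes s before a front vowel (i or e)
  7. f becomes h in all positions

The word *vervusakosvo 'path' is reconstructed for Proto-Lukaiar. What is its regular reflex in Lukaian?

Lukaian: *vervusakosvo
  vervusakosvo → vervosakosvo   [vowel merger]
  vervosakosvo → vervorakosvo   [rhotacism]
  vervorakosvo → vervoragosvo   [intervocalic voicing]
  vervoragosvo → vervoragosv   [apocope]
  vervoragosv → vervoragosf   [final devoicing]
  vervoragosf (rule 6 does not apply)
  vervoragosf → vervoragosh   [unconditioned shift]
  giving Lukaian vervoragosh.

vervoragosh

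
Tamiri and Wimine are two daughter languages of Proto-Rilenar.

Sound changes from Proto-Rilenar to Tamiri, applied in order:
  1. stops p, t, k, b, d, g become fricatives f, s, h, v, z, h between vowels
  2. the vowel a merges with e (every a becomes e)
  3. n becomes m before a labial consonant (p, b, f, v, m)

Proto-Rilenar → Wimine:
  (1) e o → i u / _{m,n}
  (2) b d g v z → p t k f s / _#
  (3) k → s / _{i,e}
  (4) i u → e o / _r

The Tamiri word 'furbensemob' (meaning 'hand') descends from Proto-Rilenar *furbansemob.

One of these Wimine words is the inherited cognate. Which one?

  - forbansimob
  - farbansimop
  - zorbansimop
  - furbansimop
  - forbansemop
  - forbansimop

Wimine: *furbansemob
  furbansemob → furbansimob   [pre-nasal raising]
  furbansimob → furbansimop   [final devoicing]
  furbansimop (rule 3 does not apply)
  furbansimop → forbansimop   [pre-rhotic lowering]
  giving Wimine forbansimop.
The other candidates each miss or misapply at least one Wimine change.

forbansimop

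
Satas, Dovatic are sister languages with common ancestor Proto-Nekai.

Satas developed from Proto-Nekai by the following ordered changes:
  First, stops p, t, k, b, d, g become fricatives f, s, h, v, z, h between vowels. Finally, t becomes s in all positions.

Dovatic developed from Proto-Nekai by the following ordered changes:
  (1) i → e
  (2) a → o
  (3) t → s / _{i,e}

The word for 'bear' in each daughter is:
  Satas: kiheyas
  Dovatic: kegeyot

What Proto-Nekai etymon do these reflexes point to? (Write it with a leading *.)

*kigeyat

Position 2: Satas has i, Dovatic has e. Satas preserves i here (none of its changes turn any other segment into i), so the proto-segment is *i.
Position 7: Satas has s, Dovatic has t. Dovatic preserves t here (none of its changes turn any other segment into t), so the proto-segment is *t.
Position 6: Satas has a, Dovatic has o. Satas preserves a here (none of its changes turn any other segment into a), so the proto-segment is *a.
Verify the candidate proto-form against each daughter:
Satas: *kigeyat
  kigeyat → kiheyat   [intervocalic lenition]
  kiheyat → kiheyas   [unconditioned shift]
  giving Satas kiheyas.
Dovatic: start from *kigeyat.
  rule 1 (vowel merger): kigeyat → kegeyat
  rule 2 (vowel merger): kegeyat → kegeyot
  rule 3: no change — kegeyot
  ⇒ Dovatic kegeyot
*kigeyat is the unique common source.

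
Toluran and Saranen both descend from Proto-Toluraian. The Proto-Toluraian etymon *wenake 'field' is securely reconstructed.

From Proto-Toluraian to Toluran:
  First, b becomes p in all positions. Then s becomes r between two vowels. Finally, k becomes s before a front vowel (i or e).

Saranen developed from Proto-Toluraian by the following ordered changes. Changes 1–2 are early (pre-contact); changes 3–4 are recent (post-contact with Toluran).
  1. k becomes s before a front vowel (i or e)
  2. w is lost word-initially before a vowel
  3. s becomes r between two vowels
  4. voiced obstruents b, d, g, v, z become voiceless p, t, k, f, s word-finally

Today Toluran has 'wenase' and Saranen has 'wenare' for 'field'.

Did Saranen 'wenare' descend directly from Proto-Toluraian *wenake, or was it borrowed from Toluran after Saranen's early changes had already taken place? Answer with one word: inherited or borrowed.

If inherited, *wenake would pass through all of Saranen's changes:
Saranen: start from *wenake.
  rule 1 (palatalisation): wenake → wenase
  rule 2 (glide loss): wenase → enase
  rule 3 (rhotacism): enase → enare
  rule 4: no change — enare
  ⇒ Saranen enare
If borrowed from Toluran 'wenase' after the early changes, it would undergo only the recent ones:
  rule 3 (rhotacism): wenase → wenare
  rule 4 (final devoicing): no change (wenare)
  ⇒ as a loan: wenare
Saranen 'wenare' matches the loan outcome 'wenare', not the inherited 'enare' — it skipped the early Saranen changes, so it was borrowed from Toluran.

borrowed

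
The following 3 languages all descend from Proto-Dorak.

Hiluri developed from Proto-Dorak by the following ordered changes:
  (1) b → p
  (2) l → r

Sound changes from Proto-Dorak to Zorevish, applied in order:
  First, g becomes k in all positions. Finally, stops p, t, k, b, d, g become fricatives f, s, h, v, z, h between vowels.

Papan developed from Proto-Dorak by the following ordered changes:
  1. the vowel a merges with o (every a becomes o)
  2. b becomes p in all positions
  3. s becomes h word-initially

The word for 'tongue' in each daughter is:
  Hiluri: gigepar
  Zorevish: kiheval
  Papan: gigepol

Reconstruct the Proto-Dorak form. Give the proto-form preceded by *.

Position 6: Hiluri has a, Zorevish has a, Papan has o. Hiluri preserves a here (none of its changes turn any other segment into a), so the proto-segment is *a.
Position 5: Hiluri has p, Zorevish has v, Papan has p. Taking the neighbouring segments as reconstructed: Hiluri p could go back to *p or *b; Zorevish v could go back to *b or *v; Papan p could go back to *p or *b — the one source consistent with every daughter is *b.
Position 1: Hiluri has g, Zorevish has k, Papan has g. Hiluri preserves g here (none of its changes turn any other segment into g), so the proto-segment is *g.
Continuing position by position gives *gigebal; check it forward:
Hiluri: start from *gigebal.
  rule 1 (unconditioned shift): gigebal → gigepal
  rule 2 (unconditioned shift): gigepal → gigepar
  ⇒ Hiluri gigepar
Zorevish: *gigebal > kikebal > kiheval  (by unconditioned shift, intervocalic lenition)
Papan: start from *gigebal.
  rule 1 (vowel merger): gigebal → gigebol
  rule 2 (unconditioned shift): gigebol → gigepol
  rule 3: no change — gigepol
  ⇒ Papan gigepol
No other proto-form is consistent with every reflex, so the reconstruction is *gigebal.

*gigebal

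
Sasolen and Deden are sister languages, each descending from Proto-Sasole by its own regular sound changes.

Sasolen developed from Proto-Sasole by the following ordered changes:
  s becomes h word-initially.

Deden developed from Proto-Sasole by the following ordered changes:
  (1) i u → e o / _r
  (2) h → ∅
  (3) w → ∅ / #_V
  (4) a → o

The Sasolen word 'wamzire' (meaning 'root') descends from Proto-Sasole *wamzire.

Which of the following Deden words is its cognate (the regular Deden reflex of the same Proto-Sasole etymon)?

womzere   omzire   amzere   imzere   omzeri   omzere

Deden: start from *wamzire.
  rule 1 (pre-rhotic lowering): wamzire → wamzere
  rule 2: no change — wamzere
  rule 3 (glide loss): wamzere → amzere
  rule 4 (vowel merger): amzere → omzere
  ⇒ Deden omzere
Only 'omzere' matches the regular Deden development of *wamzire.

omzere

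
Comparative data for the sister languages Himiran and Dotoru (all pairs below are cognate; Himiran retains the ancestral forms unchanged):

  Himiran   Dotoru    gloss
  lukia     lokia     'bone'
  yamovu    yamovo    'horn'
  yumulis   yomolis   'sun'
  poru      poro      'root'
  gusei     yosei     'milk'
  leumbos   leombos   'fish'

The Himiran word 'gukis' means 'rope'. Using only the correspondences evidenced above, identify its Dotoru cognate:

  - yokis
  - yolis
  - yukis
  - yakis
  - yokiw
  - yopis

gusei ~ yosei — Himiran g corresponds to Dotoru y word-initially before a back vowel.
lukia ~ lokia, yumulis ~ yomolis — Himiran u corresponds to Dotoru o after a consonant, before a consonant other than r, m, n, p, b, f, v.
Applying these to Himiran 'gukis':
  gukis → yukis   (g→y word-initially before a back vowel)
  yukis → yokis   (u→o after a consonant, before a consonant other than r, m, n, p, b, f, v)
So the Dotoru cognate is 'yokis'.

yokis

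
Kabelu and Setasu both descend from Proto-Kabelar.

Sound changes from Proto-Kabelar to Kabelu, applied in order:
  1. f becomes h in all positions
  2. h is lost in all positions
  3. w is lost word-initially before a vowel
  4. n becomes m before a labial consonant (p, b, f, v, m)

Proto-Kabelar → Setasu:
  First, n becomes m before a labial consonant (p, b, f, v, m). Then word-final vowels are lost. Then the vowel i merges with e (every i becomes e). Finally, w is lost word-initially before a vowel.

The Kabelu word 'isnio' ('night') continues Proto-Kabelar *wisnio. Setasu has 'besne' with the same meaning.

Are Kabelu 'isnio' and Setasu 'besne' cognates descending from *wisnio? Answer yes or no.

no

Derive the expected Setasu reflex of *wisnio:
Setasu: *wisnio
  wisnio (rule 1 does not apply)
  wisnio → wisni   [apocope]
  wisni → wesne   [vowel merger]
  wesne → esne   [glide loss]
  giving Setasu esne.
The regular Setasu reflex would be 'esne', but the attested form is 'besne'. The correspondence is irregular, so they are not cognates (the Setasu form has a different source).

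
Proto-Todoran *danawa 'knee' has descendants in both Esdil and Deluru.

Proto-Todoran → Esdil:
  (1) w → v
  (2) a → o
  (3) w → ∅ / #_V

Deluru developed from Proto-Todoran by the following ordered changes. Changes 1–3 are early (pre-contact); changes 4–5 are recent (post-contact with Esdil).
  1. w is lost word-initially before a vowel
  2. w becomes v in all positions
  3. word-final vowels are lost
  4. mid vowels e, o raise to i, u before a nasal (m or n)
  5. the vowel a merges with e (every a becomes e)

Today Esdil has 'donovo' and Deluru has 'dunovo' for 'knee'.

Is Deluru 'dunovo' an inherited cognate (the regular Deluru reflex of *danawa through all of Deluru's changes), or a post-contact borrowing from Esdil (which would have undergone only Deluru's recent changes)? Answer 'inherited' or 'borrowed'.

If inherited, *danawa would pass through all of Deluru's changes:
Deluru: start from *danawa.
  rule 1: no change — danawa
  rule 2 (unconditioned shift): danawa → danava
  rule 3 (apocope): danava → danav
  rule 4: no change — danav
  rule 5 (vowel merger): danav → denev
  ⇒ Deluru denev
If borrowed from Esdil 'donovo' after the early changes, it would undergo only the recent ones:
  rule 4 (pre-nasal raising): donovo → dunovo
  rule 5 (vowel merger): no change (dunovo)
  ⇒ as a loan: dunovo
Deluru 'dunovo' matches the loan outcome 'dunovo', not the inherited 'denev' — it skipped the early Deluru changes, so it was borrowed from Esdil.

borrowed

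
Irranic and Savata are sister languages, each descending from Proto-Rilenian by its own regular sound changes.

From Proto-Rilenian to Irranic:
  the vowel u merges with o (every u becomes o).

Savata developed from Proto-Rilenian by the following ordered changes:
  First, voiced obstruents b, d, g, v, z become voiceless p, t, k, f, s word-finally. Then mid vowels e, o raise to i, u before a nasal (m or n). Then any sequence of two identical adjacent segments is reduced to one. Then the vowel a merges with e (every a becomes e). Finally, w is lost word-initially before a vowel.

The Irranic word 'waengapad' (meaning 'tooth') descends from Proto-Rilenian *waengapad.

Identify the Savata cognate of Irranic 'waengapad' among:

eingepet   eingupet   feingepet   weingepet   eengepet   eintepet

eingepet

Savata: *waengapad > waengapat > waingapat > weingepet > eingepet  (by final devoicing, pre-nasal raising, vowel merger, glide loss)
Among the options, 'eingepet' alone shows every Savata change applied in order.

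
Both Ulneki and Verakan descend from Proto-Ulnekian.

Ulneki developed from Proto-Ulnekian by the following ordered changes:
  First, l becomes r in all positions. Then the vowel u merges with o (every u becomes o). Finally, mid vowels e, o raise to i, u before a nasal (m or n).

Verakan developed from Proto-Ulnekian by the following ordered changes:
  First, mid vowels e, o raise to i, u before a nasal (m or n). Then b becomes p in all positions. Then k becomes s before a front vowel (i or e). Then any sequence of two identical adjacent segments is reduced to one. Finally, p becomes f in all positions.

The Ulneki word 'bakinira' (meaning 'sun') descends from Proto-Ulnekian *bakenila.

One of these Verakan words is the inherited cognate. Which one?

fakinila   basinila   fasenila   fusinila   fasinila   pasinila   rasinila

fasinila

Verakan: *bakenila > bakinila > pakinila > pasinila > fasinila  (by pre-nasal raising, unconditioned shift, palatalisation, unconditioned shift)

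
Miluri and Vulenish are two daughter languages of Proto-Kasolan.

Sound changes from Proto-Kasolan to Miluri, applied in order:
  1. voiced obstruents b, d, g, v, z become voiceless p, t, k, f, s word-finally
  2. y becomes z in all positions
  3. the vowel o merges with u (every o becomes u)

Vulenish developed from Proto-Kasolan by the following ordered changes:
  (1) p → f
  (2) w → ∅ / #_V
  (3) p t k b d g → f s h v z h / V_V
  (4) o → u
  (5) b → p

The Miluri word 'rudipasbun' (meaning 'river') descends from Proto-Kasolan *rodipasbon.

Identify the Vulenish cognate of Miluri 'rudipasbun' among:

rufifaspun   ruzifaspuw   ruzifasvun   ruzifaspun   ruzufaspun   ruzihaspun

Vulenish: *rodipasbon
  rodipasbon → rodifasbon   [unconditioned shift]
  rodifasbon (rule 2 does not apply)
  rodifasbon → rozifasbon   [intervocalic lenition]
  rozifasbon → ruzifasbun   [vowel merger]
  ruzifasbun → ruzifaspun   [unconditioned shift]
  giving Vulenish ruzifaspun.
Only 'ruzifaspun' matches the regular Vulenish development of *rodipasbon.

ruzifaspun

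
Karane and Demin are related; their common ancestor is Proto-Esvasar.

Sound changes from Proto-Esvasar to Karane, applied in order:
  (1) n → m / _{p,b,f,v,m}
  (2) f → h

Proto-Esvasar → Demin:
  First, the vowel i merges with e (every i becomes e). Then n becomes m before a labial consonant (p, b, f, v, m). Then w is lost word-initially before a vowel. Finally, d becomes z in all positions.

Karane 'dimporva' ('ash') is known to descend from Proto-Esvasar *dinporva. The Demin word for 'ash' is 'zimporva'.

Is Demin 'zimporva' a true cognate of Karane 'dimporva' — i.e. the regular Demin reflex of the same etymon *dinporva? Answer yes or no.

no

Derive the expected Demin reflex of *dinporva:
Demin: *dinporva > denporva > demporva > zemporva  (by vowel merger, nasal place assimilation, unconditioned shift)
The regular Demin reflex would be 'zemporva', but the attested form is 'zimporva'. The correspondence is irregular, so they are not cognates (the Demin form has a different source).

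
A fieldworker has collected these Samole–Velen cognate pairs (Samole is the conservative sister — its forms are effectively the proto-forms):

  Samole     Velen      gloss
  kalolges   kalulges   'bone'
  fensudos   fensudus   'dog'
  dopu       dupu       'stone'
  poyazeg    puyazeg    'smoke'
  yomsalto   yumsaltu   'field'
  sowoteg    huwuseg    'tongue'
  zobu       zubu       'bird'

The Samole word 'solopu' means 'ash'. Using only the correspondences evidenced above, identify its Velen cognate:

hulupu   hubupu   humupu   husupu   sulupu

sowoteg ~ huwuseg — Samole s corresponds to Velen h word-initially before a back vowel.
kalolges ~ kalulges, fensudos ~ fensudus — Samole o corresponds to Velen u after a consonant, before a consonant other than r, m, n, p, b, f, v.
dopu ~ dupu — Samole o corresponds to Velen u after a consonant, before a labial obstruent.
Applying these to Samole 'solopu':
  solopu → holopu   (s→h word-initially before a back vowel)
  holopu → hulopu   (o→u after a consonant, before a consonant other than r, m, n, p, b, f, v)
  hulopu → hulupu   (o→u after a consonant, before a labial obstruent)
So the Velen cognate is 'hulupu'.

hulupu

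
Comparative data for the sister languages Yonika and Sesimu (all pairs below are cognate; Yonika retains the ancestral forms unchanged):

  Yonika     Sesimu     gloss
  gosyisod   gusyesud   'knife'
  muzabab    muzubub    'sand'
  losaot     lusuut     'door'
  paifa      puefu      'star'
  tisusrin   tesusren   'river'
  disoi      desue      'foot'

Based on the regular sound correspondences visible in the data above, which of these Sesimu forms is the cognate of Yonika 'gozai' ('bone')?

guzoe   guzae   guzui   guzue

guzue

gosyisod ~ gusyesud, losaot ~ lusuut — Yonika o corresponds to Sesimu u after a consonant, before a consonant other than r, m, n, p, b, f, v.
paifa ~ puefu — Yonika a corresponds to Sesimu u after a consonant, before a front vowel.
disoi ~ desue — Yonika i corresponds to Sesimu e word-finally.
Applying these to Yonika 'gozai':
  gozai → guzai   (o→u after a consonant, before a consonant other than r, m, n, p, b, f, v)
  guzai → guzui   (a→u after a consonant, before a front vowel)
  guzui → guzue   (i→e word-finally)
So the Sesimu cognate is 'guzue'.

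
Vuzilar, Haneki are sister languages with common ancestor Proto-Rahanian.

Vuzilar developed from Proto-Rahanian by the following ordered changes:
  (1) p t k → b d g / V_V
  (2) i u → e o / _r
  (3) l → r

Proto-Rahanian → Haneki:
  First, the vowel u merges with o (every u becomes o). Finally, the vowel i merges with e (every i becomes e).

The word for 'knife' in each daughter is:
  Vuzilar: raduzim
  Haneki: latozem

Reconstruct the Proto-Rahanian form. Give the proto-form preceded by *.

Position 3: Vuzilar has d, Haneki has t. Haneki preserves t here (none of its changes turn any other segment into t), so the proto-segment is *t.
Position 1: Vuzilar has r, Haneki has l. Haneki preserves l here (none of its changes turn any other segment into l), so the proto-segment is *l.
Position 6: Vuzilar has i, Haneki has e. Vuzilar preserves i here (none of its changes turn any other segment into i), so the proto-segment is *i.
This points to *latuzim. Verify forward in each daughter:
Vuzilar: start from *latuzim.
  rule 1 (intervocalic voicing): latuzim → laduzim
  rule 2: no change — laduzim
  rule 3 (unconditioned shift): laduzim → raduzim
  ⇒ Vuzilar raduzim
Haneki: *latuzim
  latuzim → latozim   [vowel merger]
  latozim → latozem   [vowel merger]
  giving Haneki latozem.
No other proto-form is consistent with every reflex, so the reconstruction is *latuzim.

*latuzim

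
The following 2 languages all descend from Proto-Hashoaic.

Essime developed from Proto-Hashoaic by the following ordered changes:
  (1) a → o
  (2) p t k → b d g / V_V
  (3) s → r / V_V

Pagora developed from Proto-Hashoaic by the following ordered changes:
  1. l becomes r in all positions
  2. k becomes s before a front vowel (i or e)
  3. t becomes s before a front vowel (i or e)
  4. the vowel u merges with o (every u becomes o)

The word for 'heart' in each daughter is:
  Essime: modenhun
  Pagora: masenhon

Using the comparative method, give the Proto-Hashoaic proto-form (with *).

*matenhun

Position 3: Essime has d, Pagora has s. Taking the neighbouring segments as reconstructed: Essime d could go back to *t or *d; Pagora s could go back to *t or *k or *s — the one source consistent with every daughter is *t.
Position 7: Essime has u, Pagora has o. Essime preserves u here (none of its changes turn any other segment into u), so the proto-segment is *u.
Position 2: Essime has o, Pagora has a. Pagora preserves a here (none of its changes turn any other segment into a), so the proto-segment is *a.
Verify the candidate proto-form against each daughter:
Essime: start from *matenhun.
  rule 1 (vowel merger): matenhun → motenhun
  rule 2 (intervocalic voicing): motenhun → modenhun
  rule 3: no change — modenhun
  ⇒ Essime modenhun
Pagora: *matenhun
  matenhun (rule 1 does not apply)
  matenhun (rule 2 does not apply)
  matenhun → masenhun   [palatalisation]
  masenhun → masenhon   [vowel merger]
  giving Pagora masenhon.
Only *matenhun yields all of Essime modenhun, Pagora masenhon.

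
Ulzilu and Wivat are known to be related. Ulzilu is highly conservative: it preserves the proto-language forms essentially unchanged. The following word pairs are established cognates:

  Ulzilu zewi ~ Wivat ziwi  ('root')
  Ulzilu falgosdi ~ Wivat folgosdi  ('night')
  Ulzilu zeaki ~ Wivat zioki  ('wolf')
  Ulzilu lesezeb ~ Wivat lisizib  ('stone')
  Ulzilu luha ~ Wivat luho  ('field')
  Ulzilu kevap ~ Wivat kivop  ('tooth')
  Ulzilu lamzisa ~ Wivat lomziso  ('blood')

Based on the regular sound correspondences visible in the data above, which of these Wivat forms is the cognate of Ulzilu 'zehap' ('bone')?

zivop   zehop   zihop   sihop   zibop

zihop

zewi ~ ziwi, lesezeb ~ lisizib — Ulzilu e corresponds to Wivat i after a consonant, before a consonant other than r, m, n, p, b, f, v.
kevap ~ kivop — Ulzilu a corresponds to Wivat o after a consonant, before a labial obstruent.
Applying these to Ulzilu 'zehap':
  zehap → zihap   (e→i after a consonant, before a consonant other than r, m, n, p, b, f, v)
  zihap → zihop   (a→o after a consonant, before a labial obstruent)
So the Wivat cognate is 'zihop'.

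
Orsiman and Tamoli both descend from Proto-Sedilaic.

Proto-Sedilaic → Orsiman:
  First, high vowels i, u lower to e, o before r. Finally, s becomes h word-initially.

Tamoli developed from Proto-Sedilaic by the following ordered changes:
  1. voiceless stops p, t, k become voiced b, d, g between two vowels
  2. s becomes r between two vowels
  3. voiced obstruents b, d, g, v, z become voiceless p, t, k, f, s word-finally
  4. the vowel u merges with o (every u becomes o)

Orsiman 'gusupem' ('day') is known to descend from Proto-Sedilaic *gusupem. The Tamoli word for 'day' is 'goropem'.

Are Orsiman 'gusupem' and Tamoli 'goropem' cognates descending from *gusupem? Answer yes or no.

Derive the expected Tamoli reflex of *gusupem:
Tamoli: *gusupem > gusubem > gurubem > gorobem  (by intervocalic voicing, rhotacism, vowel merger)
The regular Tamoli reflex would be 'gorobem', but the attested form is 'goropem'. The correspondence is irregular, so they are not cognates (the Tamoli form has a different source).

no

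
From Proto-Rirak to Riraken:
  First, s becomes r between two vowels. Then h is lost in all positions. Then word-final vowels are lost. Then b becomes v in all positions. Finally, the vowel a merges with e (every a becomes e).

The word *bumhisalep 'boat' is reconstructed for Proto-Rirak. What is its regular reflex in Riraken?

vumirelep

Riraken: *bumhisalep
  bumhisalep → bumhiralep   [rhotacism]
  bumhiralep → bumiralep   [h-loss]
  bumiralep (rule 3 does not apply)
  bumiralep → vumiralep   [unconditioned shift]
  vumiralep → vumirelep   [vowel merger]
  giving Riraken vumirelep.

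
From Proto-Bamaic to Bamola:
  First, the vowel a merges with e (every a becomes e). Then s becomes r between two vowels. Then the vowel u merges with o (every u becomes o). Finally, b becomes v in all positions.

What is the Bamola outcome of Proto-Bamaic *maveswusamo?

Bamola: *maveswusamo
  maveswusamo → meveswusemo   [vowel merger]
  meveswusemo → meveswuremo   [rhotacism]
  meveswuremo → mevesworemo   [vowel merger]
  mevesworemo (rule 4 does not apply)
  giving Bamola mevesworemo.

mevesworemo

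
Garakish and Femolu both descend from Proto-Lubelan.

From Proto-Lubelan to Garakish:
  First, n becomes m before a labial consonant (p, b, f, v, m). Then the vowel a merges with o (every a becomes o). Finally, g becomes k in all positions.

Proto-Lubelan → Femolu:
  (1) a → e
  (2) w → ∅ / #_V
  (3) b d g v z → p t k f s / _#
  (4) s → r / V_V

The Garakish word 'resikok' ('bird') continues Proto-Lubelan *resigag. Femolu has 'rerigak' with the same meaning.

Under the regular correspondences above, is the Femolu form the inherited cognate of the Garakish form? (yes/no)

no

Derive the expected Femolu reflex of *resigag:
Femolu: start from *resigag.
  rule 1 (vowel merger): resigag → resigeg
  rule 2: no change — resigeg
  rule 3 (final devoicing): resigeg → resigek
  rule 4 (rhotacism): resigek → rerigek
  ⇒ Femolu rerigek
The regular Femolu reflex would be 'rerigek', but the attested form is 'rerigak'. The correspondence is irregular, so they are not cognates (the Femolu form has a different source).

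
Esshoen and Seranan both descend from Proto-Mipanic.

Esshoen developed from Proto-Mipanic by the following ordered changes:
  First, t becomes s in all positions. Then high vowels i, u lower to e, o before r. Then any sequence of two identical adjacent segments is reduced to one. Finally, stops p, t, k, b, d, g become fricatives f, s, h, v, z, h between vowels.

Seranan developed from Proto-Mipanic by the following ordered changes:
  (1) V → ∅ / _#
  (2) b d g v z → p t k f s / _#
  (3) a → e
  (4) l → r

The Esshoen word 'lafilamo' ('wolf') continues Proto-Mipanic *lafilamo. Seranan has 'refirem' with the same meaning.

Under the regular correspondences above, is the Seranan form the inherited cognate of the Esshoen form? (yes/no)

Derive the expected Seranan reflex of *lafilamo:
Seranan: start from *lafilamo.
  rule 1 (apocope): lafilamo → lafilam
  rule 2: no change — lafilam
  rule 3 (vowel merger): lafilam → lefilem
  rule 4 (unconditioned shift): lefilem → refirem
  ⇒ Seranan refirem
Seranan 'refirem' matches the regular reflex exactly, so the pair is cognate.

yes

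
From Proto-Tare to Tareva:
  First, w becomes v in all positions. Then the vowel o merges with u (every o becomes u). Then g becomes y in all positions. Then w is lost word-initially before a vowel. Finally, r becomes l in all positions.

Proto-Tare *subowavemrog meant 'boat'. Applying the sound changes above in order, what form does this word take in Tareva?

subuvavemluy

Tareva: start from *subowavemrog.
  rule 1 (unconditioned shift): subowavemrog → subovavemrog
  rule 2 (vowel merger): subovavemrog → subuvavemrug
  rule 3 (unconditioned shift): subuvavemrug → subuvavemruy
  rule 4: no change — subuvavemruy
  rule 5 (unconditioned shift): subuvavemruy → subuvavemluy
  ⇒ Tareva subuvavemluy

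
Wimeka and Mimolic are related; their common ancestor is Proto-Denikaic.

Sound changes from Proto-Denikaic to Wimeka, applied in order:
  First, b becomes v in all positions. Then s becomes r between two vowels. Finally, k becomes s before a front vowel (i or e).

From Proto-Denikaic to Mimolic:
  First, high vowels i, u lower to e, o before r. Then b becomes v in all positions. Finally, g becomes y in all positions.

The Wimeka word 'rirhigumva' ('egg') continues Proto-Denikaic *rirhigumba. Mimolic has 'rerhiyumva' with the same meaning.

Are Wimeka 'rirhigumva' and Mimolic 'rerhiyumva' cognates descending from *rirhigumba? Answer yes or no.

yes

Derive the expected Mimolic reflex of *rirhigumba:
Mimolic: *rirhigumba > rerhigumba > rerhigumva > rerhiyumva  (by pre-rhotic lowering, unconditioned shift, unconditioned shift)
Mimolic 'rerhiyumva' matches the regular reflex exactly, so the pair is cognate.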